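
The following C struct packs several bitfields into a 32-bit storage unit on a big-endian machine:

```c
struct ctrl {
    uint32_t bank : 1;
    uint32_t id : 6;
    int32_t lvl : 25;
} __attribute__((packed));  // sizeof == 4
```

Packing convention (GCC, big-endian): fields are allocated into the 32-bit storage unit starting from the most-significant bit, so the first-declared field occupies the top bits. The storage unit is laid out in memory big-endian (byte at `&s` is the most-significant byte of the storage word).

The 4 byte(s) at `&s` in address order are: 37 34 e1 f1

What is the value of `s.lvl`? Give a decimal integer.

[0]=0x37 [1]=0x34 [2]=0xe1 [3]=0xf1 (big-endian) → word 0x3734e1f1
bank [31+:1] = (word>>31) & 0x1 = 0
id [25+:6] = (word>>25) & 0x3f = 27
lvl [0+:25] = (word>>0) & 0x1ffffff = 20242929  ←
lvl signed 25b, MSB=1: 20242929 - 33554432 = -13311503

-13311503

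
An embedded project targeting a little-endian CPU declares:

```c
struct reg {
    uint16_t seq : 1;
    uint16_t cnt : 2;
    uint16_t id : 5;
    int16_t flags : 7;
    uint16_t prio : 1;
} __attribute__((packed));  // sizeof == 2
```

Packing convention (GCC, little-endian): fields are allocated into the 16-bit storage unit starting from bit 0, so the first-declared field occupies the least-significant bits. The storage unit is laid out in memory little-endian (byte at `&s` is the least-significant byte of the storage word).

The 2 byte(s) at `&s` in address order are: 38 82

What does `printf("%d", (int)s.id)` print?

[0]=0x38 [1]=0x82 (little-endian) → word 0x8238
seq [0+:1] = (word>>0) & 0x1 = 0
cnt [1+:2] = (word>>1) & 0x3 = 0
id [3+:5] = (word>>3) & 0x1f = 7  ←
flags [8+:7] = (word>>8) & 0x7f = 2
prio [15+:1] = (word>>15) & 0x1 = 1

7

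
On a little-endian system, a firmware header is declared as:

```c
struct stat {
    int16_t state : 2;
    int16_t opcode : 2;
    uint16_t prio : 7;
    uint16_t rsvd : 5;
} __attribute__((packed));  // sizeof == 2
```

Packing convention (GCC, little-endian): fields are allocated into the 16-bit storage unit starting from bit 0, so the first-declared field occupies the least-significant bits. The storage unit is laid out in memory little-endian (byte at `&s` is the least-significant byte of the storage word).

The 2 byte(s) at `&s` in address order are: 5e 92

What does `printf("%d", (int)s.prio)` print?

37

[0]=0x5e [1]=0x92 (little-endian) → word 0x925e
state [0+:2] = (word>>0) & 0x3 = 2
opcode [2+:2] = (word>>2) & 0x3 = 3
prio [4+:7] = (word>>4) & 0x7f = 37  ←
rsvd [11+:5] = (word>>11) & 0x1f = 18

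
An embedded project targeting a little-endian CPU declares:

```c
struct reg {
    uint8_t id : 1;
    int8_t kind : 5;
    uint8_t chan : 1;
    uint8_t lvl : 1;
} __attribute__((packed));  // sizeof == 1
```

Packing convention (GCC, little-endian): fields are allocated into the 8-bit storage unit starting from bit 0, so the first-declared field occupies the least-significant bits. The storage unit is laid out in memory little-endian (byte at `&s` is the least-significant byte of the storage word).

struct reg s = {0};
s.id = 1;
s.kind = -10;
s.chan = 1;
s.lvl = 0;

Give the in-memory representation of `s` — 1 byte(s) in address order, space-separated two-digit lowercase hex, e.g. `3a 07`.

id (1b) val=1 bits=0x1 at bit 0: 0x01
kind (5b) val=-10 bits=0x16 at bit 1: 0x2d
chan (1b) val=1 bits=0x1 at bit 6: 0x6d
lvl (1b) val=0 bits=0x0 at bit 7: 0x6d
word = 0x6d → little-endian bytes:
  [0]=0x6d

6d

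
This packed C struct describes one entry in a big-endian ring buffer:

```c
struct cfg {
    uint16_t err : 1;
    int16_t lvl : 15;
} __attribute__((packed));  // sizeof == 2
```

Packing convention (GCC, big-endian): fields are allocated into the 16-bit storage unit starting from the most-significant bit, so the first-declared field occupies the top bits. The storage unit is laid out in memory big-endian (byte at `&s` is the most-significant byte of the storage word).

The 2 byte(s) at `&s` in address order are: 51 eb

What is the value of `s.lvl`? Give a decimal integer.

-11797

[0]=0x51 [1]=0xeb (big-endian) → word 0x51eb
err [15+:1] = (word>>15) & 0x1 = 0
lvl [0+:15] = (word>>0) & 0x7fff = 20971  ←
lvl signed 15b, MSB=1: 20971 - 32768 = -11797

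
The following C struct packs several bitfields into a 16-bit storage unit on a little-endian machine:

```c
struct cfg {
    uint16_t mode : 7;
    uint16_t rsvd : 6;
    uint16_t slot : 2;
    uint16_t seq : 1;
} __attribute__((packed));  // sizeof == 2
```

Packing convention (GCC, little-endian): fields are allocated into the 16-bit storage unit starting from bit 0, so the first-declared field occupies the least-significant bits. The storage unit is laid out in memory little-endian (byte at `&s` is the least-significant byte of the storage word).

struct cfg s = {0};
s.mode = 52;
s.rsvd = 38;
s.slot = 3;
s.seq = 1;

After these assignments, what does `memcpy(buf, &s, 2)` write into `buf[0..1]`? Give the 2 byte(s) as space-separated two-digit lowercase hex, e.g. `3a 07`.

mode (7b) val=52 bits=0x34 at bit 0: 0x0034
rsvd (6b) val=38 bits=0x26 at bit 7: 0x1334
slot (2b) val=3 bits=0x3 at bit 13: 0x7334
seq (1b) val=1 bits=0x1 at bit 15: 0xf334
word = 0xf334 → little-endian bytes:
  [0]=0x34  [1]=0xf3

34 f3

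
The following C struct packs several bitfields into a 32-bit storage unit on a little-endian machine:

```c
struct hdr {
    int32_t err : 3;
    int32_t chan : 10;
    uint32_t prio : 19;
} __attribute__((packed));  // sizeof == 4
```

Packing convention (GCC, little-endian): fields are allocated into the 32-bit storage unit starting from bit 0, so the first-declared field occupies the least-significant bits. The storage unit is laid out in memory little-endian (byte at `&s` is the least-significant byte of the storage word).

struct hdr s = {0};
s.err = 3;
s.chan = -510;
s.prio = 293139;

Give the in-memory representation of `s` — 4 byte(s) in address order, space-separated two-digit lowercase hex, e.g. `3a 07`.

[0+:3] err=3 & 0x7 = 0x3; word=0x00000003
[3+:10] chan=-510 & 0x3ff = 0x202; word=0x00001013
[13+:19] prio=293139 & 0x7ffff = 0x47913; word=0x8f227013
word = 0x8f227013 → little-endian bytes:
  [0]=0x13  [1]=0x70  [2]=0x22  [3]=0x8f

13 70 22 8f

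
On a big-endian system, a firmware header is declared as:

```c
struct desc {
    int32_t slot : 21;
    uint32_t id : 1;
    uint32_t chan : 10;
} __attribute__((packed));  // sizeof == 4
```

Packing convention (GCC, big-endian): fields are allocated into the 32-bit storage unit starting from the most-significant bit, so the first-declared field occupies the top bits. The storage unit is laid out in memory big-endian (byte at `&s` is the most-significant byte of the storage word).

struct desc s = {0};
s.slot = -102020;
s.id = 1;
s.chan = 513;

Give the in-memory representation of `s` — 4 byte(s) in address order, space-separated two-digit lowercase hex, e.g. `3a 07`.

[11+:21] slot=-102020 & 0x1fffff = 0x1e717c; word=0xf38be000
[10+:1] id=1 & 0x1 = 0x1; word=0xf38be400
[0+:10] chan=513 & 0x3ff = 0x201; word=0xf38be601
word = 0xf38be601 → big-endian bytes:
  [0]=0xf3  [1]=0x8b  [2]=0xe6  [3]=0x01

f3 8b e6 01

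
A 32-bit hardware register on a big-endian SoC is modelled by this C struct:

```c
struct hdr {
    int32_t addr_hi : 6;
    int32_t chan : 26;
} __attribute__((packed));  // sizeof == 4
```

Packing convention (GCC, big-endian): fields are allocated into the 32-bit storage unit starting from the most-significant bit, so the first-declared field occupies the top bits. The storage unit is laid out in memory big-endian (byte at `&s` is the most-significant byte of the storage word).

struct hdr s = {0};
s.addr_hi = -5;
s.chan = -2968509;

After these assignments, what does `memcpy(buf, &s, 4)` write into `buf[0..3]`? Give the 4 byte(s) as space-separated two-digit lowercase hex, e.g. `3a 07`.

[26+:6] addr_hi=-5 & 0x3f = 0x3b; word=0xec000000
[0+:26] chan=-2968509 & 0x3ffffff = 0x3d2b443; word=0xefd2b443
word = 0xefd2b443 → big-endian bytes:
  [0]=0xef  [1]=0xd2  [2]=0xb4  [3]=0x43

ef d2 b4 43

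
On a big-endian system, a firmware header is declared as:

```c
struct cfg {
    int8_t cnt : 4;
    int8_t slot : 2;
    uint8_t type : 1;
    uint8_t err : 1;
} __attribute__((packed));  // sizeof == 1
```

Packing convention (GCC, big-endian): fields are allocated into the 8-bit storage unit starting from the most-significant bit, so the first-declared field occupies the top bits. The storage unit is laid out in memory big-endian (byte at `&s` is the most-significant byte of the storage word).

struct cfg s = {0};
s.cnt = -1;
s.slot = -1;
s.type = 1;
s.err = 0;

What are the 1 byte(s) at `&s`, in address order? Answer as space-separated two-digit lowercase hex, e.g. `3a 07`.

fe

[4+:4] cnt=-1 & 0xf = 0xf; word=0xf0
[2+:2] slot=-1 & 0x3 = 0x3; word=0xfc
[1+:1] type=1 & 0x1 = 0x1; word=0xfe
[0+:1] err=0 & 0x1 = 0x0; word=0xfe
word = 0xfe → big-endian bytes:
  [0]=0xfe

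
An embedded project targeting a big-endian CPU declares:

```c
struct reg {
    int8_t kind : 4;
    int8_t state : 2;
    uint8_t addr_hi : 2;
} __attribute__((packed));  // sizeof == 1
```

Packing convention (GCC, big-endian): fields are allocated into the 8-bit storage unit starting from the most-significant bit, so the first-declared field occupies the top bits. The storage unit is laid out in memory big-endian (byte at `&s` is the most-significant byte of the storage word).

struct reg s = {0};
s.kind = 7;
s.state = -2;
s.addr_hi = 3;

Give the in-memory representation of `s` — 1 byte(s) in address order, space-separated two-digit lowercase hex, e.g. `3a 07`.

kind:4 = 7 → 0x7 << 4 → word 0x70
state:2 = -2 → 0x2 << 2 → word 0x78
addr_hi:2 = 3 → 0x3 << 0 → word 0x7b
word = 0x7b → big-endian bytes:
  [0]=0x7b

7b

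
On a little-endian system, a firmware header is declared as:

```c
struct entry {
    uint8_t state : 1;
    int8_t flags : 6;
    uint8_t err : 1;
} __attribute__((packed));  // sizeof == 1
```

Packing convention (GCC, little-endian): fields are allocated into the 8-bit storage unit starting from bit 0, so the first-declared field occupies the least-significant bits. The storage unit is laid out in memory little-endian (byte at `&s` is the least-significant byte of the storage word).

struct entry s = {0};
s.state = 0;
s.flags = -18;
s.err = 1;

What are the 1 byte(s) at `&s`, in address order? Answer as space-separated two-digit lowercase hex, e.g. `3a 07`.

dc

state (1b) val=0 bits=0x0 at bit 0: 0x00
flags (6b) val=-18 bits=0x2e at bit 1: 0x5c
err (1b) val=1 bits=0x1 at bit 7: 0xdc
word = 0xdc → little-endian bytes:
  [0]=0xdc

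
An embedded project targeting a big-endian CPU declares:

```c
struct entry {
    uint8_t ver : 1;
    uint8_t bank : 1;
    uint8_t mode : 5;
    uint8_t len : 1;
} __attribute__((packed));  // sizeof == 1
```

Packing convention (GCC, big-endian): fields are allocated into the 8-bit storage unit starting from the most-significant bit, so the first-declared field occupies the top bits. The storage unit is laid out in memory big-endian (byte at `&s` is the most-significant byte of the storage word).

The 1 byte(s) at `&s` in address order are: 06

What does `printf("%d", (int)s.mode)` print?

3

[0]=0x06 (big-endian) → word 0x06
ver [7+:1] = (word>>7) & 0x1 = 0
bank [6+:1] = (word>>6) & 0x1 = 0
mode [1+:5] = (word>>1) & 0x1f = 3  ←
len [0+:1] = (word>>0) & 0x1 = 0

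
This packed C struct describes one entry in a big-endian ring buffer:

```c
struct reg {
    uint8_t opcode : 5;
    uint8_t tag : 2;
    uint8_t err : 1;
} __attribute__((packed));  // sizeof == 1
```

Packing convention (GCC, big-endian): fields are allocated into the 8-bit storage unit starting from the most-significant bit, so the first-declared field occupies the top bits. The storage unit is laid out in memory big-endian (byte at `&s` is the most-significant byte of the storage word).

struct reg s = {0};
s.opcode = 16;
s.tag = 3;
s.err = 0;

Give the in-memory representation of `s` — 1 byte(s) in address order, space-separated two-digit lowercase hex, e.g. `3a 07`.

86

[3+:5] opcode=16 & 0x1f = 0x10; word=0x80
[1+:2] tag=3 & 0x3 = 0x3; word=0x86
[0+:1] err=0 & 0x1 = 0x0; word=0x86
word = 0x86 → big-endian bytes:
  [0]=0x86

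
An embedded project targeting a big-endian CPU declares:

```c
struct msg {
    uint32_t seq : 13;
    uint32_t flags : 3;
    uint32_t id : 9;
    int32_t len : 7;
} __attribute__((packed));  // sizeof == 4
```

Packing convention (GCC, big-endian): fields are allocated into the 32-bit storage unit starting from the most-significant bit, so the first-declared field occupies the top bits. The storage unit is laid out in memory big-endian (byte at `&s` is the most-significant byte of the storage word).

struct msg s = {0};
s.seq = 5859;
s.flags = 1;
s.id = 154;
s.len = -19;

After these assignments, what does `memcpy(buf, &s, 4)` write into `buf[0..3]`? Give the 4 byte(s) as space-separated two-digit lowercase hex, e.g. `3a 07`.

b7 19 4d 6d

[19+:13] seq=5859 & 0x1fff = 0x16e3; word=0xb7180000
[16+:3] flags=1 & 0x7 = 0x1; word=0xb7190000
[7+:9] id=154 & 0x1ff = 0x9a; word=0xb7194d00
[0+:7] len=-19 & 0x7f = 0x6d; word=0xb7194d6d
word = 0xb7194d6d → big-endian bytes:
  [0]=0xb7  [1]=0x19  [2]=0x4d  [3]=0x6d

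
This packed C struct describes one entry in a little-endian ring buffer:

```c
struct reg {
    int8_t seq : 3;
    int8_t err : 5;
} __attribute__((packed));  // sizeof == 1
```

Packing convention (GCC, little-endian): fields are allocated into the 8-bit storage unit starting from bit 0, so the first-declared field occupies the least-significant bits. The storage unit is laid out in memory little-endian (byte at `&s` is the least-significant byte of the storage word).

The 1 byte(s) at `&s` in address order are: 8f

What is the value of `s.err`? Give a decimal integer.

-15

[0]=0x8f (little-endian) → word 0x8f
seq:3 @ bit 0 → (0x8f>>0)&0x7 = 0x7
err:5 @ bit 3 → (0x8f>>3)&0x1f = 0x11  ←
err signed 5b, MSB=1: 17 - 32 = -15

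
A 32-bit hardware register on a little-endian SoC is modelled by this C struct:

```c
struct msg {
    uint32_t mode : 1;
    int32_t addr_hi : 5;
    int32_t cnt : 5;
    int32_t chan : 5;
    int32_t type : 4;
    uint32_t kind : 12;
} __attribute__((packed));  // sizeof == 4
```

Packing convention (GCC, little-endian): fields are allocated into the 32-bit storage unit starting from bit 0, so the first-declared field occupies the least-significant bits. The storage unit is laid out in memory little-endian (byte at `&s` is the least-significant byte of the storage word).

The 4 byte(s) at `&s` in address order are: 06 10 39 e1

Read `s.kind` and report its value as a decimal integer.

[0]=0x06 [1]=0x10 [2]=0x39 [3]=0xe1 (little-endian) → word 0xe1391006
mode [0+:1] = (word>>0) & 0x1 = 0
addr_hi [1+:5] = (word>>1) & 0x1f = 3
cnt [6+:5] = (word>>6) & 0x1f = 0
chan [11+:5] = (word>>11) & 0x1f = 2
type [16+:4] = (word>>16) & 0xf = 9
kind [20+:12] = (word>>20) & 0xfff = 3603  ←

3603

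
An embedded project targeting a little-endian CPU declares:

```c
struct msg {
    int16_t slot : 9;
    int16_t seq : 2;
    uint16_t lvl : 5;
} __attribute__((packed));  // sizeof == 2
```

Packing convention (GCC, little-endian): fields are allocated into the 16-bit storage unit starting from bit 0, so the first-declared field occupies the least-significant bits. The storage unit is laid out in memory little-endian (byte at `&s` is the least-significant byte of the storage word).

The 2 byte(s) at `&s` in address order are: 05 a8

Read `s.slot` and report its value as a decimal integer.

5

[0]=0x05 [1]=0xa8 (little-endian) → word 0xa805
slot [0+:9] = (word>>0) & 0x1ff = 5  ←
seq [9+:2] = (word>>9) & 0x3 = 0
lvl [11+:5] = (word>>11) & 0x1f = 21
slot signed 9b, MSB=0: value = 5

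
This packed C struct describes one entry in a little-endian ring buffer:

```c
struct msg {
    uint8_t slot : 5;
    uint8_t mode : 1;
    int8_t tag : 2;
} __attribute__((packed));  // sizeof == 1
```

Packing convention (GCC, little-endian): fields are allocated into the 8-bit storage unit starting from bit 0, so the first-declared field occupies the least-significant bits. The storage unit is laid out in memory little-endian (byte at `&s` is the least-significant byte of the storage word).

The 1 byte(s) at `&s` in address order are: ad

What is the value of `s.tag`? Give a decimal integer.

-2

[0]=0xad (little-endian) → word 0xad
slot:5 @ bit 0 → (0xad>>0)&0x1f = 0xd
mode:1 @ bit 5 → (0xad>>5)&0x1 = 0x1
tag:2 @ bit 6 → (0xad>>6)&0x3 = 0x2  ←
tag signed 2b, MSB=1: 2 - 4 = -2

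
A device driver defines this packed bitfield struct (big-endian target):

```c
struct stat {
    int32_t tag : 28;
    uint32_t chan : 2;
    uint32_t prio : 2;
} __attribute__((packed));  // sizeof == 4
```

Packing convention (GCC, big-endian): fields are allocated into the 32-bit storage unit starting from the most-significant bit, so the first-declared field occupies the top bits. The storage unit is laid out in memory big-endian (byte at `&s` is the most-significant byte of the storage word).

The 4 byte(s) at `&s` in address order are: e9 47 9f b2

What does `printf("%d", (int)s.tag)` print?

[0]=0xe9 [1]=0x47 [2]=0x9f [3]=0xb2 (big-endian) → word 0xe9479fb2
tag [4+:28] = (word>>4) & 0xfffffff = 244611579  ←
chan [2+:2] = (word>>2) & 0x3 = 0
prio [0+:2] = (word>>0) & 0x3 = 2
tag signed 28b, MSB=1: 244611579 - 268435456 = -23823877

-23823877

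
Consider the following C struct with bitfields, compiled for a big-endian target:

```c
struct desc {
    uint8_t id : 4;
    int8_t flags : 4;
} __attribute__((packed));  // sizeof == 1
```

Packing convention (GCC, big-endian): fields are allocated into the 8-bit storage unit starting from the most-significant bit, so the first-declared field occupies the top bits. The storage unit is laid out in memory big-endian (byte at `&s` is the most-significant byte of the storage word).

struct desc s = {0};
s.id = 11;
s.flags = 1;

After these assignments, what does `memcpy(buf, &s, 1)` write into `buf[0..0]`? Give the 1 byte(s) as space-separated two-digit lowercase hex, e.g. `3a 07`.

b1

id (4b) val=11 bits=0xb at bit 4: 0xb0
flags (4b) val=1 bits=0x1 at bit 0: 0xb1
word = 0xb1 → big-endian bytes:
  [0]=0xb1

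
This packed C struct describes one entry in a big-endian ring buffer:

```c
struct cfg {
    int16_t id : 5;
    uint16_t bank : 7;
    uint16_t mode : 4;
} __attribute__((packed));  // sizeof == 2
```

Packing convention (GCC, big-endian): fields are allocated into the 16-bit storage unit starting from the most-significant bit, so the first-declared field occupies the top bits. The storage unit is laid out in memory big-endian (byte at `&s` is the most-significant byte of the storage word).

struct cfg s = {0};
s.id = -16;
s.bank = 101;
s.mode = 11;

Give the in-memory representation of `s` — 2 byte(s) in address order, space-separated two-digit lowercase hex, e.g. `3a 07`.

86 5b

[11+:5] id=-16 & 0x1f = 0x10; word=0x8000
[4+:7] bank=101 & 0x7f = 0x65; word=0x8650
[0+:4] mode=11 & 0xf = 0xb; word=0x865b
word = 0x865b → big-endian bytes:
  [0]=0x86  [1]=0x5b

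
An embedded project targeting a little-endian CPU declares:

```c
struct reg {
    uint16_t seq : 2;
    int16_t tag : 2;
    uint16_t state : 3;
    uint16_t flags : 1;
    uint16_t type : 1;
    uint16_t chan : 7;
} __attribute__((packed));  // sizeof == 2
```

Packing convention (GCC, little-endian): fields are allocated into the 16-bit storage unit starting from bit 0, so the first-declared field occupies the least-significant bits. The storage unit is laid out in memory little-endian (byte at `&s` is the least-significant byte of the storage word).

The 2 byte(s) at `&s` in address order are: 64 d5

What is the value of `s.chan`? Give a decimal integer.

[0]=0x64 [1]=0xd5 (little-endian) → word 0xd564
seq [0+:2] = (word>>0) & 0x3 = 0
tag [2+:2] = (word>>2) & 0x3 = 1
state [4+:3] = (word>>4) & 0x7 = 6
flags [7+:1] = (word>>7) & 0x1 = 0
type [8+:1] = (word>>8) & 0x1 = 1
chan [9+:7] = (word>>9) & 0x7f = 106  ←

106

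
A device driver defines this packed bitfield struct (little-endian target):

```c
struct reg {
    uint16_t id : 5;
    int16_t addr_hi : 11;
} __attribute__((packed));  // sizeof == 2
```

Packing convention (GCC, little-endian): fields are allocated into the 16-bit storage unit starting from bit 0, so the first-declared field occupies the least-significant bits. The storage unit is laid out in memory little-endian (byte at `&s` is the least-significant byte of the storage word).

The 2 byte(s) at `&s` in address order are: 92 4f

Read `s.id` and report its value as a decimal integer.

[0]=0x92 [1]=0x4f (little-endian) → word 0x4f92
id:5 @ bit 0 → (0x4f92>>0)&0x1f = 0x12  ←
addr_hi:11 @ bit 5 → (0x4f92>>5)&0x7ff = 0x27c

18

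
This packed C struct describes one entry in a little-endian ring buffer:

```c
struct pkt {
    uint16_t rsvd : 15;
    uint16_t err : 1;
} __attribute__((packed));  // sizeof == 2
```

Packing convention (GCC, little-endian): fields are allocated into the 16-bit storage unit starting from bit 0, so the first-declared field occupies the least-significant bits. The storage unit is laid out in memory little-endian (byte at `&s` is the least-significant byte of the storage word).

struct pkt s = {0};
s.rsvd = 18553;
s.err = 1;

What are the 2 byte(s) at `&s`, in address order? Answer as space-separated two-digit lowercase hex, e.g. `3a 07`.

79 c8

rsvd (15b) val=18553 bits=0x4879 at bit 0: 0x4879
err (1b) val=1 bits=0x1 at bit 15: 0xc879
word = 0xc879 → little-endian bytes:
  [0]=0x79  [1]=0xc8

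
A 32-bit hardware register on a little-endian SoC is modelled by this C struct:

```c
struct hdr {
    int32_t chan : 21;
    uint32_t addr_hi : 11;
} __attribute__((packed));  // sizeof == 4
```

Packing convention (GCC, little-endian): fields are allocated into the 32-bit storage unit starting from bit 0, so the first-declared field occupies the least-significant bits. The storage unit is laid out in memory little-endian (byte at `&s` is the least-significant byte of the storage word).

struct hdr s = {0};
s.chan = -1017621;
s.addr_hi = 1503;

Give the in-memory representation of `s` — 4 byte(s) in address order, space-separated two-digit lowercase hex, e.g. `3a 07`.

eb 78 f0 bb

[0+:21] chan=-1017621 & 0x1fffff = 0x1078eb; word=0x001078eb
[21+:11] addr_hi=1503 & 0x7ff = 0x5df; word=0xbbf078eb
word = 0xbbf078eb → little-endian bytes:
  [0]=0xeb  [1]=0x78  [2]=0xf0  [3]=0xbb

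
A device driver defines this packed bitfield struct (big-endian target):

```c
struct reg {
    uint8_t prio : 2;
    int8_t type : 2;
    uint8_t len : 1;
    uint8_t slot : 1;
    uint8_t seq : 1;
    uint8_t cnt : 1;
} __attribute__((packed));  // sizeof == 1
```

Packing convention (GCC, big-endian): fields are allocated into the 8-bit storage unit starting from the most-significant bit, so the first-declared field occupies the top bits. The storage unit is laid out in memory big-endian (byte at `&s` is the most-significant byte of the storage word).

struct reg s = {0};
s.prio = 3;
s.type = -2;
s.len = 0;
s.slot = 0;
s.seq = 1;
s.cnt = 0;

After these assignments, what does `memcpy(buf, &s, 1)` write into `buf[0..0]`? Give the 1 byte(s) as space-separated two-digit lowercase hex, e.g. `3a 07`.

e2

[6+:2] prio=3 & 0x3 = 0x3; word=0xc0
[4+:2] type=-2 & 0x3 = 0x2; word=0xe0
[3+:1] len=0 & 0x1 = 0x0; word=0xe0
[2+:1] slot=0 & 0x1 = 0x0; word=0xe0
[1+:1] seq=1 & 0x1 = 0x1; word=0xe2
[0+:1] cnt=0 & 0x1 = 0x0; word=0xe2
word = 0xe2 → big-endian bytes:
  [0]=0xe2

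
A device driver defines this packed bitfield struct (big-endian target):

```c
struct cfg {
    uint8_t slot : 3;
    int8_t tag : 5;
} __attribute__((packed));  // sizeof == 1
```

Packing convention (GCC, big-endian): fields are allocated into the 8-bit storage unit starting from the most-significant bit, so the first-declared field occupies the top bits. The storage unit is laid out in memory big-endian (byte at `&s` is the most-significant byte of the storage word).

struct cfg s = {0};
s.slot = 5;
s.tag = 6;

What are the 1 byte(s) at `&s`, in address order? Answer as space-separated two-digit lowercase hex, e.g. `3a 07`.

slot:3 = 5 → 0x5 << 5 → word 0xa0
tag:5 = 6 → 0x6 << 0 → word 0xa6
word = 0xa6 → big-endian bytes:
  [0]=0xa6

a6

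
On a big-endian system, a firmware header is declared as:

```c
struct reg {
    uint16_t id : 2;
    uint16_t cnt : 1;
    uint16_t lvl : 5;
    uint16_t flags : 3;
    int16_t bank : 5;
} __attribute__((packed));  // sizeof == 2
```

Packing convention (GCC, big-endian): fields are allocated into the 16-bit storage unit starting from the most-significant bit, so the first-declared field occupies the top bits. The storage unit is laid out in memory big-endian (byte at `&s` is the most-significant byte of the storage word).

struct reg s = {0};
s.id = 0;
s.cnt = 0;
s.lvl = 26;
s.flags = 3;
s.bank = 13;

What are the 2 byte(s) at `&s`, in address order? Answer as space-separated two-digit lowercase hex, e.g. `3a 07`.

1a 6d

id:2 = 0 → 0x0 << 14 → word 0x0000
cnt:1 = 0 → 0x0 << 13 → word 0x0000
lvl:5 = 26 → 0x1a << 8 → word 0x1a00
flags:3 = 3 → 0x3 << 5 → word 0x1a60
bank:5 = 13 → 0xd << 0 → word 0x1a6d
word = 0x1a6d → big-endian bytes:
  [0]=0x1a  [1]=0x6d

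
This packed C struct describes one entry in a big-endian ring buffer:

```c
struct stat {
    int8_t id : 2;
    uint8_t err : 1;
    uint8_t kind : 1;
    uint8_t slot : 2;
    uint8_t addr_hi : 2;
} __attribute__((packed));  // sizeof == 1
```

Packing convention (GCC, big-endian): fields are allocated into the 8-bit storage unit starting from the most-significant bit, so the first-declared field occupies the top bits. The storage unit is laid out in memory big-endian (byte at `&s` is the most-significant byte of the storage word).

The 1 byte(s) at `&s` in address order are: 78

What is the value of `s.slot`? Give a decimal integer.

[0]=0x78 (big-endian) → word 0x78
id:2 @ bit 6 → (0x78>>6)&0x3 = 0x1
err:1 @ bit 5 → (0x78>>5)&0x1 = 0x1
kind:1 @ bit 4 → (0x78>>4)&0x1 = 0x1
slot:2 @ bit 2 → (0x78>>2)&0x3 = 0x2  ←
addr_hi:2 @ bit 0 → (0x78>>0)&0x3 = 0x0

2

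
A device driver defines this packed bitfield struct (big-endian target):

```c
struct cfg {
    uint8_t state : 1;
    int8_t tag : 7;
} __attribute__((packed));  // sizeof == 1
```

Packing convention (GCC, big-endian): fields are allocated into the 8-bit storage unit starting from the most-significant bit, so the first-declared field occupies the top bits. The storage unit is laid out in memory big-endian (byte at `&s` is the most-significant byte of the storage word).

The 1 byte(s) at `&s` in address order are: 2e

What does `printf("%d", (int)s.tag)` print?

[0]=0x2e (big-endian) → word 0x2e
state [7+:1] = (word>>7) & 0x1 = 0
tag [0+:7] = (word>>0) & 0x7f = 46  ←
tag signed 7b, MSB=0: value = 46

46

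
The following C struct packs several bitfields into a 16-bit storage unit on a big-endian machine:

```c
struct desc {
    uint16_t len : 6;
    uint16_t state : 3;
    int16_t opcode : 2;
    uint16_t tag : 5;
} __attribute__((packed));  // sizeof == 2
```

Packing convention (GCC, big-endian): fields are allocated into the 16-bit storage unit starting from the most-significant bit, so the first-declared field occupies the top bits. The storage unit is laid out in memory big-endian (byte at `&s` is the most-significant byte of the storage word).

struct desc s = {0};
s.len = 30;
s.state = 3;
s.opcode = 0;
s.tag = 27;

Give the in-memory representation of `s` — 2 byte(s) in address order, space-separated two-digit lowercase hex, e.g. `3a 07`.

[10+:6] len=30 & 0x3f = 0x1e; word=0x7800
[7+:3] state=3 & 0x7 = 0x3; word=0x7980
[5+:2] opcode=0 & 0x3 = 0x0; word=0x7980
[0+:5] tag=27 & 0x1f = 0x1b; word=0x799b
word = 0x799b → big-endian bytes:
  [0]=0x79  [1]=0x9b

79 9b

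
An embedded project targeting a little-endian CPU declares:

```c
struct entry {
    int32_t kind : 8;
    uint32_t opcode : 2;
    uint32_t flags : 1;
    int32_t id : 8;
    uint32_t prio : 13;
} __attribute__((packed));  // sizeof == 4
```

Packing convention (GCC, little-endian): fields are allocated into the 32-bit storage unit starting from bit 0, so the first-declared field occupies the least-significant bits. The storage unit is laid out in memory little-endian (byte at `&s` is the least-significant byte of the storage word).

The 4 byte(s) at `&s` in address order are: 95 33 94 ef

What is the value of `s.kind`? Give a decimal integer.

-107

[0]=0x95 [1]=0x33 [2]=0x94 [3]=0xef (little-endian) → word 0xef943395
kind [0+:8] = (word>>0) & 0xff = 149  ←
opcode [8+:2] = (word>>8) & 0x3 = 3
flags [10+:1] = (word>>10) & 0x1 = 0
id [11+:8] = (word>>11) & 0xff = 134
prio [19+:13] = (word>>19) & 0x1fff = 7666
kind signed 8b, MSB=1: 149 - 256 = -107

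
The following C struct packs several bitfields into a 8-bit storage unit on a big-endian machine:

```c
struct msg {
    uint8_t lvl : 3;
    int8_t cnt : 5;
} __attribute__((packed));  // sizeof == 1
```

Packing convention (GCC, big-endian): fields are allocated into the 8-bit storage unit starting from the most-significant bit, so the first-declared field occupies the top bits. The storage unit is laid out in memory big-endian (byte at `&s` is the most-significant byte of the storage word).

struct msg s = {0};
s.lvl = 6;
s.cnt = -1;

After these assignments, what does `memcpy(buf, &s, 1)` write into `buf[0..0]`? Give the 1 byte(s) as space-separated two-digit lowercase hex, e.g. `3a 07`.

lvl:3 = 6 → 0x6 << 5 → word 0xc0
cnt:5 = -1 → 0x1f << 0 → word 0xdf
word = 0xdf → big-endian bytes:
  [0]=0xdf

df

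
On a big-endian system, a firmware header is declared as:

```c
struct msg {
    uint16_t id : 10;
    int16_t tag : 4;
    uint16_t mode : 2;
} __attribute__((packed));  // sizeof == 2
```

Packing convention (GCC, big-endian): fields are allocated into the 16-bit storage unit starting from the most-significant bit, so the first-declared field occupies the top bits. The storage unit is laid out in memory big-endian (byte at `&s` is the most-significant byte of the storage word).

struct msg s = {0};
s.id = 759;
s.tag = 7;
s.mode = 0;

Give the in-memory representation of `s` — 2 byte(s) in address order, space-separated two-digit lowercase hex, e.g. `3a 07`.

id (10b) val=759 bits=0x2f7 at bit 6: 0xbdc0
tag (4b) val=7 bits=0x7 at bit 2: 0xbddc
mode (2b) val=0 bits=0x0 at bit 0: 0xbddc
word = 0xbddc → big-endian bytes:
  [0]=0xbd  [1]=0xdc

bd dc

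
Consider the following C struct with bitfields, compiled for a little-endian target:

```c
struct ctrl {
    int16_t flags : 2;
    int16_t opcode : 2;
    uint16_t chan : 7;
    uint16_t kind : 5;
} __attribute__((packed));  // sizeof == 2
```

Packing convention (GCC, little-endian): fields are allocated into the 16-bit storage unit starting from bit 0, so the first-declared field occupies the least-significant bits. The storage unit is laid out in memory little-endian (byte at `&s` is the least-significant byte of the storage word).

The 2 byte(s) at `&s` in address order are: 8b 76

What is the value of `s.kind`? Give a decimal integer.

14

[0]=0x8b [1]=0x76 (little-endian) → word 0x768b
flags:2 @ bit 0 → (0x768b>>0)&0x3 = 0x3
opcode:2 @ bit 2 → (0x768b>>2)&0x3 = 0x2
chan:7 @ bit 4 → (0x768b>>4)&0x7f = 0x68
kind:5 @ bit 11 → (0x768b>>11)&0x1f = 0xe  ←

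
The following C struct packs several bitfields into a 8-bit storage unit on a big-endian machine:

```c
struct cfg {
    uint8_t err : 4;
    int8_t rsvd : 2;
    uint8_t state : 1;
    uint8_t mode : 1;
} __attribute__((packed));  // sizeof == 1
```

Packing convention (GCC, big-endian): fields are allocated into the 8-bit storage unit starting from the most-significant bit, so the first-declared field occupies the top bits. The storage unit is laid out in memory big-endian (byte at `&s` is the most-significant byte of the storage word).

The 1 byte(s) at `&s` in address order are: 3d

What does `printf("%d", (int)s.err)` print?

[0]=0x3d (big-endian) → word 0x3d
err:4 @ bit 4 → (0x3d>>4)&0xf = 0x3  ←
rsvd:2 @ bit 2 → (0x3d>>2)&0x3 = 0x3
state:1 @ bit 1 → (0x3d>>1)&0x1 = 0x0
mode:1 @ bit 0 → (0x3d>>0)&0x1 = 0x1

3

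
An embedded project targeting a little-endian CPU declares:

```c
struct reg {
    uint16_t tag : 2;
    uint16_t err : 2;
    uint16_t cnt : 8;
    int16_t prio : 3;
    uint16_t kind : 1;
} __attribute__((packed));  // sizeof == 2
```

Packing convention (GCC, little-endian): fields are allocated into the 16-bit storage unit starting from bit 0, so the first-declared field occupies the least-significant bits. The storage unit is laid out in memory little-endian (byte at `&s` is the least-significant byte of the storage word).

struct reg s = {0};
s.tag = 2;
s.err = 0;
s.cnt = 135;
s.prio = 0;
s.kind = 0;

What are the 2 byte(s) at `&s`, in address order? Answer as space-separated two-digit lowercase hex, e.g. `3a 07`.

tag:2 = 2 → 0x2 << 0 → word 0x0002
err:2 = 0 → 0x0 << 2 → word 0x0002
cnt:8 = 135 → 0x87 << 4 → word 0x0872
prio:3 = 0 → 0x0 << 12 → word 0x0872
kind:1 = 0 → 0x0 << 15 → word 0x0872
word = 0x0872 → little-endian bytes:
  [0]=0x72  [1]=0x08

72 08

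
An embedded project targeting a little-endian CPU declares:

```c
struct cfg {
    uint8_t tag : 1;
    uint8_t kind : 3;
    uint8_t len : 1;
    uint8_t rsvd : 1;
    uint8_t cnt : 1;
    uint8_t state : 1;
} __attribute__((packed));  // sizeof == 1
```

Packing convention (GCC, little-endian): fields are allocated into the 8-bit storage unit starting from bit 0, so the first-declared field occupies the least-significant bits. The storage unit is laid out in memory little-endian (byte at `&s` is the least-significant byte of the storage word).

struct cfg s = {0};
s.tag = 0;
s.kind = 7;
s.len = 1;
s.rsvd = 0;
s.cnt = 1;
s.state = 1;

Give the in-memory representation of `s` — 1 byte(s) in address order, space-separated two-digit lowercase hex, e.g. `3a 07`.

tag (1b) val=0 bits=0x0 at bit 0: 0x00
kind (3b) val=7 bits=0x7 at bit 1: 0x0e
len (1b) val=1 bits=0x1 at bit 4: 0x1e
rsvd (1b) val=0 bits=0x0 at bit 5: 0x1e
cnt (1b) val=1 bits=0x1 at bit 6: 0x5e
state (1b) val=1 bits=0x1 at bit 7: 0xde
word = 0xde → little-endian bytes:
  [0]=0xde

de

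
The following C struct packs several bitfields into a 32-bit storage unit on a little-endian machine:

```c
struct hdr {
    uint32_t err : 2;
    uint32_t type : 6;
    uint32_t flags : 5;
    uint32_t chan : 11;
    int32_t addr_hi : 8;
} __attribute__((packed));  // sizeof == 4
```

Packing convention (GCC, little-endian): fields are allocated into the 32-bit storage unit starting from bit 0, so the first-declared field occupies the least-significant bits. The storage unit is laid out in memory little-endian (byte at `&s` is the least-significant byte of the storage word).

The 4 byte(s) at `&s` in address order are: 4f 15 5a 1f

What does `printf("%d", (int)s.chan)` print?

720

[0]=0x4f [1]=0x15 [2]=0x5a [3]=0x1f (little-endian) → word 0x1f5a154f
err:2 @ bit 0 → (0x1f5a154f>>0)&0x3 = 0x3
type:6 @ bit 2 → (0x1f5a154f>>2)&0x3f = 0x13
flags:5 @ bit 8 → (0x1f5a154f>>8)&0x1f = 0x15
chan:11 @ bit 13 → (0x1f5a154f>>13)&0x7ff = 0x2d0  ←
addr_hi:8 @ bit 24 → (0x1f5a154f>>24)&0xff = 0x1f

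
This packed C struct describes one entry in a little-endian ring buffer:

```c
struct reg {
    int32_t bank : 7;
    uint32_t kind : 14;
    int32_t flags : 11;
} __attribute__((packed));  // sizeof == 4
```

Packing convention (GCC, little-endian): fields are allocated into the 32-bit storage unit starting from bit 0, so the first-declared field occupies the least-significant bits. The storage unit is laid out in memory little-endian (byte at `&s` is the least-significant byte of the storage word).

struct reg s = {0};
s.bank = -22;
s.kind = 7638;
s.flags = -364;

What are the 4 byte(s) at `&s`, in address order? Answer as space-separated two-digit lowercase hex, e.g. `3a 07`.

6a eb 8e d2

bank (7b) val=-22 bits=0x6a at bit 0: 0x0000006a
kind (14b) val=7638 bits=0x1dd6 at bit 7: 0x000eeb6a
flags (11b) val=-364 bits=0x694 at bit 21: 0xd28eeb6a
word = 0xd28eeb6a → little-endian bytes:
  [0]=0x6a  [1]=0xeb  [2]=0x8e  [3]=0xd2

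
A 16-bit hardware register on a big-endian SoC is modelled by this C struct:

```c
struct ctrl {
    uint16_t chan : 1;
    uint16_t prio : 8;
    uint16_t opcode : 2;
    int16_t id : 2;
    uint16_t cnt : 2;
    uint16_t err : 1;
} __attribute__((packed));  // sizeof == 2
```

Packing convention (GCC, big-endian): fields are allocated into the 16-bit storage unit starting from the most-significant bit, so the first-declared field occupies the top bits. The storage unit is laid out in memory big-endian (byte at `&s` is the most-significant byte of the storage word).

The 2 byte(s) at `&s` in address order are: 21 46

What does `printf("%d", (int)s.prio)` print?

[0]=0x21 [1]=0x46 (big-endian) → word 0x2146
chan:1 @ bit 15 → (0x2146>>15)&0x1 = 0x0
prio:8 @ bit 7 → (0x2146>>7)&0xff = 0x42  ←
opcode:2 @ bit 5 → (0x2146>>5)&0x3 = 0x2
id:2 @ bit 3 → (0x2146>>3)&0x3 = 0x0
cnt:2 @ bit 1 → (0x2146>>1)&0x3 = 0x3
err:1 @ bit 0 → (0x2146>>0)&0x1 = 0x0

66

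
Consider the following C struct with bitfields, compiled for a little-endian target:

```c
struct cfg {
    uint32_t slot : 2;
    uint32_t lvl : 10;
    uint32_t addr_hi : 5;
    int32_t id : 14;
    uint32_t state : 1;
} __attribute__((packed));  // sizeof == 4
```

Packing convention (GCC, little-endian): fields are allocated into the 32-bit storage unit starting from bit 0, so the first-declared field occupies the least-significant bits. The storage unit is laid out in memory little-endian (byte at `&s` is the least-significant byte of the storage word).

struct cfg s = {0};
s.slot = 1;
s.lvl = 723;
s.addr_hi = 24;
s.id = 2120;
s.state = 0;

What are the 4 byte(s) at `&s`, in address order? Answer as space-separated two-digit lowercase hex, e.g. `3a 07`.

[0+:2] slot=1 & 0x3 = 0x1; word=0x00000001
[2+:10] lvl=723 & 0x3ff = 0x2d3; word=0x00000b4d
[12+:5] addr_hi=24 & 0x1f = 0x18; word=0x00018b4d
[17+:14] id=2120 & 0x3fff = 0x848; word=0x10918b4d
[31+:1] state=0 & 0x1 = 0x0; word=0x10918b4d
word = 0x10918b4d → little-endian bytes:
  [0]=0x4d  [1]=0x8b  [2]=0x91  [3]=0x10

4d 8b 91 10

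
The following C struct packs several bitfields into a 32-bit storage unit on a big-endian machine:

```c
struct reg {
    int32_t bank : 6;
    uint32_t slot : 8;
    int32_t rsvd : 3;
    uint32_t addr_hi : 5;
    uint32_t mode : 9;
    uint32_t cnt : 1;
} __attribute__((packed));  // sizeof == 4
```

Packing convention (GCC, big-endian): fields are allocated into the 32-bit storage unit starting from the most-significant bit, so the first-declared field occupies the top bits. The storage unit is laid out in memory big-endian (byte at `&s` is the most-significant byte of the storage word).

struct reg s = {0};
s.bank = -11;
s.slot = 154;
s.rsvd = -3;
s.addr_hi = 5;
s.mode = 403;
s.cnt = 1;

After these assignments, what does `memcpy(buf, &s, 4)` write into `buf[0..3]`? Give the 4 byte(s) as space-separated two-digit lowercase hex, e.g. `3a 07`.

d6 6a 97 27

[26+:6] bank=-11 & 0x3f = 0x35; word=0xd4000000
[18+:8] slot=154 & 0xff = 0x9a; word=0xd6680000
[15+:3] rsvd=-3 & 0x7 = 0x5; word=0xd66a8000
[10+:5] addr_hi=5 & 0x1f = 0x5; word=0xd66a9400
[1+:9] mode=403 & 0x1ff = 0x193; word=0xd66a9726
[0+:1] cnt=1 & 0x1 = 0x1; word=0xd66a9727
word = 0xd66a9727 → big-endian bytes:
  [0]=0xd6  [1]=0x6a  [2]=0x97  [3]=0x27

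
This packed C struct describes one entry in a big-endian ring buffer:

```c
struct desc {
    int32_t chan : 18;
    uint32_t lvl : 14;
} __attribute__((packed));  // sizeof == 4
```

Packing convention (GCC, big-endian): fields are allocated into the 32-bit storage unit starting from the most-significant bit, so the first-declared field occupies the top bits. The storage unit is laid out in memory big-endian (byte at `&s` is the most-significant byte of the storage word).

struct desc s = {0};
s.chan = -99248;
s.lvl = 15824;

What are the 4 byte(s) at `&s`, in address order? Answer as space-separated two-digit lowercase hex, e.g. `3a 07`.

9f 14 3d d0

chan:18 = -99248 → 0x27c50 << 14 → word 0x9f140000
lvl:14 = 15824 → 0x3dd0 << 0 → word 0x9f143dd0
word = 0x9f143dd0 → big-endian bytes:
  [0]=0x9f  [1]=0x14  [2]=0x3d  [3]=0xd0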